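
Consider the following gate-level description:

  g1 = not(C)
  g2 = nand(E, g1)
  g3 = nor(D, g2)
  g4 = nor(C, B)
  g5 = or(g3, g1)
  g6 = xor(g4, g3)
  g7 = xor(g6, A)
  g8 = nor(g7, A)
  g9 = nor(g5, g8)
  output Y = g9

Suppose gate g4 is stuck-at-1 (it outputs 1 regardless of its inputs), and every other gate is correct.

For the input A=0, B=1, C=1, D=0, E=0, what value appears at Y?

1

Propagate with g4 forced: g1=0, g2=1, g3=0, g4=1 [stuck-at-1], g5=0, g6=1, g7=1, g8=0, g9=1.
So Y = 1. (Without the fault it would be 0.)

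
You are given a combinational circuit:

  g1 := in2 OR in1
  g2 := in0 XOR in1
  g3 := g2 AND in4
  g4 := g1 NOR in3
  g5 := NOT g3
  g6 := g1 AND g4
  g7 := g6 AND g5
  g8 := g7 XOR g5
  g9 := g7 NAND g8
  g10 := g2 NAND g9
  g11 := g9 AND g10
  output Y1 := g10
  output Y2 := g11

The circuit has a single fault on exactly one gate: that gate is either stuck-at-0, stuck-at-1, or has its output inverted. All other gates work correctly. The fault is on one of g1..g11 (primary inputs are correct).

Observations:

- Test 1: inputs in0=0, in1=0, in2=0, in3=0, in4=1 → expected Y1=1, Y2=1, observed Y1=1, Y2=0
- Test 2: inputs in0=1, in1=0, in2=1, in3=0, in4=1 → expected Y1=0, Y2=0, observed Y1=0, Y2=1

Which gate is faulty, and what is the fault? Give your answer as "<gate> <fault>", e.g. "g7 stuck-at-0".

Fault-free values for test 1 (in0=0, in1=0, in2=0, in3=0, in4=1): g1=0, g2=0, g3=0, g4=1, g5=1, g6=0, g7=0, g8=1, g9=1, g10=1, g11=1, giving Y1=1, Y2=1. Observed Y1=1, Y2=0.
Test 1: faults giving observed Y1=1, Y2=0 are {g9 stuck-at-0, g9 inverted output, g11 stuck-at-0, g11 inverted output}.
Test 2 (in0=1, in1=0, in2=1, in3=0, in4=1): fault-free g1=1, g2=1, g3=1, g4=0, g5=0, g6=0, g7=0, g8=0, g9=1, g10=0, g11=0 → Y1=0, Y2=0; observed Y1=0, Y2=1. Eliminates g9 stuck-at-0, g9 inverted output, g11 stuck-at-0.
Only g11 inverted output is consistent with every test.

g11 inverted output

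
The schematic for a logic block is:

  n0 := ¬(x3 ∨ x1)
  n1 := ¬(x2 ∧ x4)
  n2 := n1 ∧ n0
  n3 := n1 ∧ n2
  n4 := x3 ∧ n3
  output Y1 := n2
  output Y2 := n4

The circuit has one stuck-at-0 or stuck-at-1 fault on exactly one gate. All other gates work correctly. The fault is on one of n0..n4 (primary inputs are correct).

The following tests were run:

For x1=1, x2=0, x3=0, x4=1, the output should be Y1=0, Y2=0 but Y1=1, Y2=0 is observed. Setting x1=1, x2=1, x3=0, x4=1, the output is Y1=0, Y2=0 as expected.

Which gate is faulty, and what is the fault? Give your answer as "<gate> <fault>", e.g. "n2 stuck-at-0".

Fault-free values for test 1 (x1=1, x2=0, x3=0, x4=1): n0=0, n1=1, n2=0, n3=0, n4=0, giving Y1=0, Y2=0. Observed Y1=1, Y2=0.
Test 1: faults giving observed Y1=1, Y2=0 are {n0 stuck-at-1, n2 stuck-at-1}.
Test 2 (x1=1, x2=1, x3=0, x4=1): fault-free n0=0, n1=0, n2=0, n3=0, n4=0 → Y1=0, Y2=0; observed Y1=0, Y2=0. Eliminates n2 stuck-at-1.
Only n0 stuck-at-1 is consistent with every test.

n0 stuck-at-1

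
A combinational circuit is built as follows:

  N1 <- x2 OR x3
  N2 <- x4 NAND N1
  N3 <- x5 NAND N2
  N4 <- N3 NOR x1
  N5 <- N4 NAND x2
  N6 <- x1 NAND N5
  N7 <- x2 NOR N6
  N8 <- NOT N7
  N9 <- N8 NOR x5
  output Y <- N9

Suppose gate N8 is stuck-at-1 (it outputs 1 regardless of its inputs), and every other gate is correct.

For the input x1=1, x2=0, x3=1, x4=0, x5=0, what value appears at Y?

0

Propagate with N8 forced: N1=1, N2=1, N3=1, N4=0, N5=1, N6=0, N7=1, N8=1 [stuck-at-1], N9=0.
So Y = 0. (Without the fault it would be 1.)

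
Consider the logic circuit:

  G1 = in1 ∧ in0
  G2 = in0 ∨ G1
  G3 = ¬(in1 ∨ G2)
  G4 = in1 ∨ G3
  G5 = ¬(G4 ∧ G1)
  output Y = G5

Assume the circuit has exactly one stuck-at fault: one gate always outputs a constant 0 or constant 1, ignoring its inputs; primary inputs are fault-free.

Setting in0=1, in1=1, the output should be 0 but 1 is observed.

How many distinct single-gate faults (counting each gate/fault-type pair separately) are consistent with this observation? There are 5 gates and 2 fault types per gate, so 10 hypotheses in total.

Fault-free: G1=1, G2=1, G3=0, G4=1, G5=0 → 0. Observed 1.
  G1 stuck-at-0: output 1 ✓
  G1 stuck-at-1: output 0 ✗
  G2 stuck-at-0: output 0 ✗
  G2 stuck-at-1: output 0 ✗
  G3 stuck-at-0: output 0 ✗
  G3 stuck-at-1: output 0 ✗
  G4 stuck-at-0: output 1 ✓
  G4 stuck-at-1: output 0 ✗
  G5 stuck-at-0: output 0 ✗
  G5 stuck-at-1: output 1 ✓
Consistent faults: {G1 stuck-at-0, G4 stuck-at-0, G5 stuck-at-1} — 3 in all.

3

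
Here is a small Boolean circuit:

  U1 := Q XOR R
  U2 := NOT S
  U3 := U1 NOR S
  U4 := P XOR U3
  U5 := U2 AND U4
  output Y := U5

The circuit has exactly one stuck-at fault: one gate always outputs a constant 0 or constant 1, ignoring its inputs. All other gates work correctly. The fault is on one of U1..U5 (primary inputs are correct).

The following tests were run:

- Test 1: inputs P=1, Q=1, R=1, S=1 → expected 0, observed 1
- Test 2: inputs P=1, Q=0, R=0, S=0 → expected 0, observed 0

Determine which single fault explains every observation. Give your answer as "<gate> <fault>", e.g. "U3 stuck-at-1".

Fault-free values for test 1 (P=1, Q=1, R=1, S=1): U1=0, U2=0, U3=0, U4=1, U5=0, giving Y=0. Observed 1.
Test 1: faults giving observed 1 are {U2 stuck-at-1, U5 stuck-at-1}.
Test 2 (P=1, Q=0, R=0, S=0): fault-free U1=0, U2=1, U3=1, U4=0, U5=0 → 0; observed 0. Eliminates U5 stuck-at-1.
Only U2 stuck-at-1 is consistent with every test.

U2 stuck-at-1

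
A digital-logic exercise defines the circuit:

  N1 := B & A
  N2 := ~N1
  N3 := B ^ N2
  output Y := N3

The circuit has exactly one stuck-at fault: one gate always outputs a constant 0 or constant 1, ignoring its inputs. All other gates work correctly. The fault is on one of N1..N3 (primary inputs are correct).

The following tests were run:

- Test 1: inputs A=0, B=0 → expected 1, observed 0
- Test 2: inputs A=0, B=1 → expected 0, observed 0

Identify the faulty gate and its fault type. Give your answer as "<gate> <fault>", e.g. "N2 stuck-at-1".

N3 stuck-at-0

Fault-free values for test 1 (A=0, B=0): N1=0, N2=1, N3=1, giving Y=1. Observed 0.
Test 1: faults giving observed 0 are {N1 stuck-at-1, N2 stuck-at-0, N3 stuck-at-0}.
Test 2 (A=0, B=1): fault-free N1=0, N2=1, N3=0 → 0; observed 0. Eliminates N1 stuck-at-1, N2 stuck-at-0.
Only N3 stuck-at-0 is consistent with every test.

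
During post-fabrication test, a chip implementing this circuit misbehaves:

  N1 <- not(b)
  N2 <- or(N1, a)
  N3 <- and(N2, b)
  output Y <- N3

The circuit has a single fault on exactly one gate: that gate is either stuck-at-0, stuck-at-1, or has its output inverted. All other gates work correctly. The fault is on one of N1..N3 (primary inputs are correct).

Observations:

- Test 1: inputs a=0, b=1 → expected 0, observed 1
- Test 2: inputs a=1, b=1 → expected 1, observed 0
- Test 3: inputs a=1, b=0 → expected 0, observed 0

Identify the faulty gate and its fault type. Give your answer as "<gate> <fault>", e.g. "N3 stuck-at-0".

N2 inverted output

Fault-free values for test 1 (a=0, b=1): N1=0, N2=0, N3=0, giving Y=0. Observed 1.
Test 1: faults giving observed 1 are {N1 stuck-at-1, N1 inverted output, N2 stuck-at-1, N2 inverted output, N3 stuck-at-1, N3 inverted output}.
Test 2 (a=1, b=1): fault-free N1=0, N2=1, N3=1 → 1; observed 0. Eliminates N1 stuck-at-1, N1 inverted output, N2 stuck-at-1, N3 stuck-at-1.
Test 3 (a=1, b=0): fault-free N1=1, N2=1, N3=0 → 0; observed 0. Eliminates N3 inverted output.
Only N2 inverted output is consistent with every test.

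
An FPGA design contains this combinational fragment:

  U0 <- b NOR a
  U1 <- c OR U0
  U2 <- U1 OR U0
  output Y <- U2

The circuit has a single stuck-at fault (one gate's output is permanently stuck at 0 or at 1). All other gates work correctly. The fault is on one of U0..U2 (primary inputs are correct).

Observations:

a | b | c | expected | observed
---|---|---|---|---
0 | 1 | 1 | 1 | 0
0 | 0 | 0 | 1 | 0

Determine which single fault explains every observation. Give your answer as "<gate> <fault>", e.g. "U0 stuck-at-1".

U2 stuck-at-0

Fault-free values for test 1 (a=0, b=1, c=1): U0=0, U1=1, U2=1, giving Y=1. Observed 0.
Test 1: faults giving observed 0 are {U1 stuck-at-0, U2 stuck-at-0}.
Test 2 (a=0, b=0, c=0): fault-free U0=1, U1=1, U2=1 → 1; observed 0. Eliminates U1 stuck-at-0.
Only U2 stuck-at-0 is consistent with every test.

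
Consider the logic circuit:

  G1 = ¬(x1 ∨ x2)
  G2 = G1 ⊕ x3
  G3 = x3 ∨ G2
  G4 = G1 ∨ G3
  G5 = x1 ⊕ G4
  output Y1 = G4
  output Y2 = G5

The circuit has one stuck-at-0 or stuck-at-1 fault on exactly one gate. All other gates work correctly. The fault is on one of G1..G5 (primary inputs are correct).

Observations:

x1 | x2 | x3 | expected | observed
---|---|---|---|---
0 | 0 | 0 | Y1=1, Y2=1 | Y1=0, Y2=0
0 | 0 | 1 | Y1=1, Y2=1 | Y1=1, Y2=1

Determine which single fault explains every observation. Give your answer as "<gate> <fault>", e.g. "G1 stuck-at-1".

Fault-free values for test 1 (x1=0, x2=0, x3=0): G1=1, G2=1, G3=1, G4=1, G5=1, giving Y1=1, Y2=1. Observed Y1=0, Y2=0.
Test 1: faults giving observed Y1=0, Y2=0 are {G1 stuck-at-0, G4 stuck-at-0}.
Test 2 (x1=0, x2=0, x3=1): fault-free G1=1, G2=0, G3=1, G4=1, G5=1 → Y1=1, Y2=1; observed Y1=1, Y2=1. Eliminates G4 stuck-at-0.
Only G1 stuck-at-0 is consistent with every test.

G1 stuck-at-0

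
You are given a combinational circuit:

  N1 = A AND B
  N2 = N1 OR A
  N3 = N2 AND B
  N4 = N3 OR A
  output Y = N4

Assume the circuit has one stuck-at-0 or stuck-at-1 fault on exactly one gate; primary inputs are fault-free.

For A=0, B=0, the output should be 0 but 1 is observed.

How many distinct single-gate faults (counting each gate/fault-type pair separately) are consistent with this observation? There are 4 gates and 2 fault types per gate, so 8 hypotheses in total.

Fault-free: N1=0, N2=0, N3=0, N4=0 → 0. Observed 1.
  N1 stuck-at-0: output 0 ✗
  N1 stuck-at-1: output 0 ✗
  N2 stuck-at-0: output 0 ✗
  N2 stuck-at-1: output 0 ✗
  N3 stuck-at-0: output 0 ✗
  N3 stuck-at-1: output 1 ✓
  N4 stuck-at-0: output 0 ✗
  N4 stuck-at-1: output 1 ✓
Consistent faults: {N3 stuck-at-1, N4 stuck-at-1} — 2 in all.

2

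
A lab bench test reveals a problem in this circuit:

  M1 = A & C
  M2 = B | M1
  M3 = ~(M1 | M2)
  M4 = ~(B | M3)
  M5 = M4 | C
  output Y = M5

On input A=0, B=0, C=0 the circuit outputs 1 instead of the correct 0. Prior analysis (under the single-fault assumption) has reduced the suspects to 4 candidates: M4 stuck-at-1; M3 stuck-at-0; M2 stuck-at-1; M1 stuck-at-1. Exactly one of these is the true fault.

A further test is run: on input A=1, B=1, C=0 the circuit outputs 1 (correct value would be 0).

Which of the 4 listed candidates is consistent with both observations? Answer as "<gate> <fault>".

M4 stuck-at-1

Evaluate each candidate on input A=1, B=1, C=0:
  M4 stuck-at-1: M1=0, M2=1, M3=0, M4=1 [stuck-at-1], M5=1 → 1 — matches
  M3 stuck-at-0: M1=0, M2=1, M3=0 [stuck-at-0], M4=0, M5=0 → 0 — eliminated
  M2 stuck-at-1: M1=0, M2=1 [stuck-at-1], M3=0, M4=0, M5=0 → 0 — eliminated
  M1 stuck-at-1: M1=1 [stuck-at-1], M2=1, M3=0, M4=0, M5=0 → 0 — eliminated
Only M4 stuck-at-1 reproduces the observed 1.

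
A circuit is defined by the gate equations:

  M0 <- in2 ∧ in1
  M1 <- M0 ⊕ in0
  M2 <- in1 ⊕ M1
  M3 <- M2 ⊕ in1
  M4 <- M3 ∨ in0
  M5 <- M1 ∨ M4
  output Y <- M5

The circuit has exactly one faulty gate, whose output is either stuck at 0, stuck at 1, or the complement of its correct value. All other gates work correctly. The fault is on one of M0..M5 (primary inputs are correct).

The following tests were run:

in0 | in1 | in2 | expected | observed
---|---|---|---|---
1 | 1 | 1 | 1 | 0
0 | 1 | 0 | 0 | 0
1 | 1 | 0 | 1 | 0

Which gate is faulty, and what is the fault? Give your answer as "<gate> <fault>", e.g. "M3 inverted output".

Fault-free values for test 1 (in0=1, in1=1, in2=1): M0=1, M1=0, M2=1, M3=0, M4=1, M5=1, giving Y=1. Observed 0.
Test 1: faults giving observed 0 are {M4 stuck-at-0, M4 inverted output, M5 stuck-at-0, M5 inverted output}.
Test 2 (in0=0, in1=1, in2=0): fault-free M0=0, M1=0, M2=1, M3=0, M4=0, M5=0 → 0; observed 0. Eliminates M4 inverted output, M5 inverted output.
Test 3 (in0=1, in1=1, in2=0): fault-free M0=0, M1=1, M2=0, M3=1, M4=1, M5=1 → 1; observed 0. Eliminates M4 stuck-at-0.
Only M5 stuck-at-0 is consistent with every test.

M5 stuck-at-0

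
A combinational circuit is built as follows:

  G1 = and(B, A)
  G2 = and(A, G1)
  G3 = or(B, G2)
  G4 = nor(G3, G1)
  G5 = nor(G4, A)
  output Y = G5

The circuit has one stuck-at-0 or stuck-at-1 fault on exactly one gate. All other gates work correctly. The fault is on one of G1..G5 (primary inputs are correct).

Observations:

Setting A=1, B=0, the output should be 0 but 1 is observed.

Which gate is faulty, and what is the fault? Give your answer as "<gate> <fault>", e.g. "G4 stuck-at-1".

G5 stuck-at-1

Fault-free values for test 1 (A=1, B=0): G1=0, G2=0, G3=0, G4=1, G5=0, giving Y=0. Observed 1.
Test 1: faults giving observed 1 are {G5 stuck-at-1}.
Only G5 stuck-at-1 is consistent with every test.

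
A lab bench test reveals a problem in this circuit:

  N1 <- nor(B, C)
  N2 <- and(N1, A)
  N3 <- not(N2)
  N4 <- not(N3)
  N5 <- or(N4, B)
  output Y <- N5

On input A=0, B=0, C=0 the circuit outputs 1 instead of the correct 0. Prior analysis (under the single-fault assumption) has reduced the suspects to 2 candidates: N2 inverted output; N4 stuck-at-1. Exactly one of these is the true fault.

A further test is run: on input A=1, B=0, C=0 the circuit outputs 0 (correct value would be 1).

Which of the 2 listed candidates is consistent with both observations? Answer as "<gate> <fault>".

N2 inverted output

Evaluate each candidate on input A=1, B=0, C=0:
  N2 inverted output: N1=1, N2=0 [inverted output], N3=1, N4=0, N5=0 → 0 — matches
  N4 stuck-at-1: N1=1, N2=1, N3=0, N4=1 [stuck-at-1], N5=1 → 1 — eliminated
Only N2 inverted output reproduces the observed 0.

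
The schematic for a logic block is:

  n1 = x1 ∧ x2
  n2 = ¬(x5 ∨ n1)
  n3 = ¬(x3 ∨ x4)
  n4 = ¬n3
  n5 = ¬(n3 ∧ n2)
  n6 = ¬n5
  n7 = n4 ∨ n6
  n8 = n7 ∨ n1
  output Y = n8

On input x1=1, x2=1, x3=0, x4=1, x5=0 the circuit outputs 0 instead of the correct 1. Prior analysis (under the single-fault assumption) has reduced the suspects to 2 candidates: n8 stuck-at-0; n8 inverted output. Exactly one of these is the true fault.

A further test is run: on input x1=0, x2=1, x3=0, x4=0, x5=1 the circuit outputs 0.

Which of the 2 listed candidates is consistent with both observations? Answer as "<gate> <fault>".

n8 stuck-at-0

Evaluate each candidate on input x1=0, x2=1, x3=0, x4=0, x5=1:
  n8 stuck-at-0: n1=0, n2=0, n3=1, n4=0, n5=1, n6=0, n7=0, n8=0 [stuck-at-0] → 0 — matches
  n8 inverted output: n1=0, n2=0, n3=1, n4=0, n5=1, n6=0, n7=0, n8=1 [inverted output] → 1 — eliminated
Only n8 stuck-at-0 reproduces the observed 0.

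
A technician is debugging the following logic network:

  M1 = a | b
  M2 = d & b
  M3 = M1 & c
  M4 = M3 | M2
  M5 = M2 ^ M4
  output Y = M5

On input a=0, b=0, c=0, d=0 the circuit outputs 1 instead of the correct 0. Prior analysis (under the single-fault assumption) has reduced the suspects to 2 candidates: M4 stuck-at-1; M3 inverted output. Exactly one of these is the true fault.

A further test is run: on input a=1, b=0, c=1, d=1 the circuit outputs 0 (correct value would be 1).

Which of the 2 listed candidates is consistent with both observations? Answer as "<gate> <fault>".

M3 inverted output

Evaluate each candidate on input a=1, b=0, c=1, d=1:
  M4 stuck-at-1: M1=1, M2=0, M3=1, M4=1 [stuck-at-1], M5=1 → 1 — eliminated
  M3 inverted output: M1=1, M2=0, M3=0 [inverted output], M4=0, M5=0 → 0 — matches
Only M3 inverted output reproduces the observed 0.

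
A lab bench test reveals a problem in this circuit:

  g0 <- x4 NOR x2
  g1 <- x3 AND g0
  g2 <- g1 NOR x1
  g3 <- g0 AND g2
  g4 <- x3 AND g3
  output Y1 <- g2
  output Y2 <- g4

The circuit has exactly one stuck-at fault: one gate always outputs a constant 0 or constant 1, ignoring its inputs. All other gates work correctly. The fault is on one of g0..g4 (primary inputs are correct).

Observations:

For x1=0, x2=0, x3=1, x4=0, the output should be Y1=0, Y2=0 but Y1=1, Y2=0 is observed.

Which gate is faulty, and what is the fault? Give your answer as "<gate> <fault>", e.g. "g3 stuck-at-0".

Fault-free values for test 1 (x1=0, x2=0, x3=1, x4=0): g0=1, g1=1, g2=0, g3=0, g4=0, giving Y1=0, Y2=0. Observed Y1=1, Y2=0.
Test 1: faults giving observed Y1=1, Y2=0 are {g0 stuck-at-0}.
Only g0 stuck-at-0 is consistent with every test.

g0 stuck-at-0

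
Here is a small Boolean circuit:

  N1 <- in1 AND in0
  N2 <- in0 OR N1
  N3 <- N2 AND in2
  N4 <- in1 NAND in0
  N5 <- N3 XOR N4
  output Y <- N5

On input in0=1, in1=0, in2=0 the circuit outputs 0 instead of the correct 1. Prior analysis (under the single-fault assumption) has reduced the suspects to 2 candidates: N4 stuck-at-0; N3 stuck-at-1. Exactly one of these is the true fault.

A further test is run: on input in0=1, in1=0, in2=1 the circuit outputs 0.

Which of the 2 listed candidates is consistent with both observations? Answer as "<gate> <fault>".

Evaluate each candidate on input in0=1, in1=0, in2=1:
  N4 stuck-at-0: N1=0, N2=1, N3=1, N4=0 [stuck-at-0], N5=1 → 1 — eliminated
  N3 stuck-at-1: N1=0, N2=1, N3=1 [stuck-at-1], N4=1, N5=0 → 0 — matches
Only N3 stuck-at-1 reproduces the observed 0.

N3 stuck-at-1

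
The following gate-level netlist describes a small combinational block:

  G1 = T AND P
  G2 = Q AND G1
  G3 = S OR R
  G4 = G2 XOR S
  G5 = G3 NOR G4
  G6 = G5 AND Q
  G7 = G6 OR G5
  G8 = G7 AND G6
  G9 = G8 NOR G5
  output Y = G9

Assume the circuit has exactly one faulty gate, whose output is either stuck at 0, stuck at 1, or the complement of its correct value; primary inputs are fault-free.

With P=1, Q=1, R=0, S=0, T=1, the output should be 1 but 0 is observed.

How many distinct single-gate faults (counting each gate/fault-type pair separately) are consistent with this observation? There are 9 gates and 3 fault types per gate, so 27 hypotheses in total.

14

Fault-free: G1=1, G2=1, G3=0, G4=1, G5=0, G6=0, G7=0, G8=0, G9=1 → 1. Observed 0.
  G1: stuck-at-0, inverted output ✓; others ✗
  G2: stuck-at-0, inverted output ✓; others ✗
  G3: none of the 3 fault types match ✗
  G4: stuck-at-0, inverted output ✓; others ✗
  G5: stuck-at-1, inverted output ✓; others ✗
  G6: stuck-at-1, inverted output ✓; others ✗
  G7: none of the 3 fault types match ✗
  G8: stuck-at-1, inverted output ✓; others ✗
  G9: stuck-at-0, inverted output ✓; others ✗
Consistent faults: {G1 stuck-at-0, G1 inverted output, G2 stuck-at-0, G2 inverted output, G4 stuck-at-0, G4 inverted output, G5 stuck-at-1, G5 inverted output, G6 stuck-at-1, G6 inverted output, G8 stuck-at-1, G8 inverted output, G9 stuck-at-0, G9 inverted output} — 14 in all.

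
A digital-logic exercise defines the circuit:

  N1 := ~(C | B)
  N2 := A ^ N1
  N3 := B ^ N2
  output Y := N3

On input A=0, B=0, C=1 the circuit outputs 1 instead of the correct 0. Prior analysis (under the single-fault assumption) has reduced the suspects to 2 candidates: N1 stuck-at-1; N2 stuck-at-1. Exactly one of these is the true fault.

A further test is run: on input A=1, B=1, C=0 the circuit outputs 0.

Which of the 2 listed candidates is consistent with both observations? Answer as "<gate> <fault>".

N2 stuck-at-1

Evaluate each candidate on input A=1, B=1, C=0:
  N1 stuck-at-1: N1=1 [stuck-at-1], N2=0, N3=1 → 1 — eliminated
  N2 stuck-at-1: N1=0, N2=1 [stuck-at-1], N3=0 → 0 — matches
Only N2 stuck-at-1 reproduces the observed 0.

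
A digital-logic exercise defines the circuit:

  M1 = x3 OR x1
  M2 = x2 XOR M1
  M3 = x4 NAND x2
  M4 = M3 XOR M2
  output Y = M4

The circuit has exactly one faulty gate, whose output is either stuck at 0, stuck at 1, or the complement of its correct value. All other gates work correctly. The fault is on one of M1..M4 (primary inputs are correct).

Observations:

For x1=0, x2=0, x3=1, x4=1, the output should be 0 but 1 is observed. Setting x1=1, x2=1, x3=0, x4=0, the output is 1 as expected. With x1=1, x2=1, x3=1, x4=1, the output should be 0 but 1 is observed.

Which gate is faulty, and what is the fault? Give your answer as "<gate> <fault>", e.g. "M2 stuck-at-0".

Fault-free values for test 1 (x1=0, x2=0, x3=1, x4=1): M1=1, M2=1, M3=1, M4=0, giving Y=0. Observed 1.
Test 1: faults giving observed 1 are {M1 stuck-at-0, M1 inverted output, M2 stuck-at-0, M2 inverted output, M3 stuck-at-0, M3 inverted output, M4 stuck-at-1, M4 inverted output}.
Test 2 (x1=1, x2=1, x3=0, x4=0): fault-free M1=1, M2=0, M3=1, M4=1 → 1; observed 1. Eliminates M1 stuck-at-0, M1 inverted output, M2 inverted output, M3 stuck-at-0, M3 inverted output, M4 inverted output.
Test 3 (x1=1, x2=1, x3=1, x4=1): fault-free M1=1, M2=0, M3=0, M4=0 → 0; observed 1. Eliminates M2 stuck-at-0.
Only M4 stuck-at-1 is consistent with every test.

M4 stuck-at-1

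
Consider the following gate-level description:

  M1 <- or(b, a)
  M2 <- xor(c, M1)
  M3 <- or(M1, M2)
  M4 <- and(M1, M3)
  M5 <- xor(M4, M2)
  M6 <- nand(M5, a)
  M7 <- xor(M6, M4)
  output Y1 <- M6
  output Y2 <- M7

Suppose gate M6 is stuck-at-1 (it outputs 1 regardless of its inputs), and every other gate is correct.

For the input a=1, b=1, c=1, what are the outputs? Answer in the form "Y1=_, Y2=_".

Y1=1, Y2=0

Propagate with M6 forced: M1=1, M2=0, M3=1, M4=1, M5=1, M6=1 [stuck-at-1], M7=0.
So the outputs are Y1=1, Y2=0. (Without the fault they would be Y1=0, Y2=1.)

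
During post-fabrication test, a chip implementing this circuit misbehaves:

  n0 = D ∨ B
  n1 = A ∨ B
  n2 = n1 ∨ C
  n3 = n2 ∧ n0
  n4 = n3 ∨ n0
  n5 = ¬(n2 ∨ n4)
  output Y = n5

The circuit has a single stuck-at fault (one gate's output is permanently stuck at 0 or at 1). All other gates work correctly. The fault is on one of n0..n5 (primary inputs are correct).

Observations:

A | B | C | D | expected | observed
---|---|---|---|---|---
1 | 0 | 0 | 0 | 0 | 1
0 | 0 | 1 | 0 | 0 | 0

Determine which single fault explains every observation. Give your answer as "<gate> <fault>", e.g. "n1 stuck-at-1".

Fault-free values for test 1 (A=1, B=0, C=0, D=0): n0=0, n1=1, n2=1, n3=0, n4=0, n5=0, giving Y=0. Observed 1.
Test 1: faults giving observed 1 are {n1 stuck-at-0, n2 stuck-at-0, n5 stuck-at-1}.
Test 2 (A=0, B=0, C=1, D=0): fault-free n0=0, n1=0, n2=1, n3=0, n4=0, n5=0 → 0; observed 0. Eliminates n2 stuck-at-0, n5 stuck-at-1.
Only n1 stuck-at-0 is consistent with every test.

n1 stuck-at-0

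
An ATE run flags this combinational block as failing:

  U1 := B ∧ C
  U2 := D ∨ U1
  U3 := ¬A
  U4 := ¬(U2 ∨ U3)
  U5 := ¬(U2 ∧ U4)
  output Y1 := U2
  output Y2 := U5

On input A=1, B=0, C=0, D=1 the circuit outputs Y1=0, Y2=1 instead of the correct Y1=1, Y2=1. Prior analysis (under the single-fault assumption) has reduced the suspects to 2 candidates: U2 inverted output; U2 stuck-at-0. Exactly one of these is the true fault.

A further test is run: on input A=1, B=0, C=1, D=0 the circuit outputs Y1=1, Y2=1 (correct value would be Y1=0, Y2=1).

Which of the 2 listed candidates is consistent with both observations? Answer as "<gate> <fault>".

Evaluate each candidate on input A=1, B=0, C=1, D=0:
  U2 inverted output: U1=0, U2=1 [inverted output], U3=0, U4=0, U5=1 → Y1=1, Y2=1 — matches
  U2 stuck-at-0: U1=0, U2=0 [stuck-at-0], U3=0, U4=1, U5=1 → Y1=0, Y2=1 — eliminated
Only U2 inverted output reproduces the observed Y1=1, Y2=1.

U2 inverted output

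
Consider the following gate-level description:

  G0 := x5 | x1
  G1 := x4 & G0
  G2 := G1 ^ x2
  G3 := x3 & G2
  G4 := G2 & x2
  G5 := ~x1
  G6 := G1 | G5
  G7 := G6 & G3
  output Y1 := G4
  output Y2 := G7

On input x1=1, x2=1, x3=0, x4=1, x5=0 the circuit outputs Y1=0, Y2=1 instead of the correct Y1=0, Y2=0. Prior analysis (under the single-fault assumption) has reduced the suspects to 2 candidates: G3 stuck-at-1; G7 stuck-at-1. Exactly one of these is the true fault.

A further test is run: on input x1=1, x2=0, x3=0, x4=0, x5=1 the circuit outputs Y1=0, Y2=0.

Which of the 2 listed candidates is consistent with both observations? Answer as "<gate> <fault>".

G3 stuck-at-1

Evaluate each candidate on input x1=1, x2=0, x3=0, x4=0, x5=1:
  G3 stuck-at-1: G0=1, G1=0, G2=0, G3=1 [stuck-at-1], G4=0, G5=0, G6=0, G7=0 → Y1=0, Y2=0 — matches
  G7 stuck-at-1: G0=1, G1=0, G2=0, G3=0, G4=0, G5=0, G6=0, G7=1 [stuck-at-1] → Y1=0, Y2=1 — eliminated
Only G3 stuck-at-1 reproduces the observed Y1=0, Y2=0.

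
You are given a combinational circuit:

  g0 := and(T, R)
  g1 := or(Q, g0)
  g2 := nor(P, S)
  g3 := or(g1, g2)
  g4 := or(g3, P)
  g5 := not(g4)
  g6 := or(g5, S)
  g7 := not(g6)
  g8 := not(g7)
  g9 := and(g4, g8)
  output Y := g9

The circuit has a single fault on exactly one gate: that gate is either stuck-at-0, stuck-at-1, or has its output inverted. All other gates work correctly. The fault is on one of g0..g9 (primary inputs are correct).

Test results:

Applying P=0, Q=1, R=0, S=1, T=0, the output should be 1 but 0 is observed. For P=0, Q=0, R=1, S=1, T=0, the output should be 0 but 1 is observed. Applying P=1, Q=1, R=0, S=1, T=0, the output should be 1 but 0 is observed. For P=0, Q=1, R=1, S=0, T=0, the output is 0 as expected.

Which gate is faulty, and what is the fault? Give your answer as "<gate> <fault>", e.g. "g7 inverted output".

Fault-free values for test 1 (P=0, Q=1, R=0, S=1, T=0): g0=0, g1=1, g2=0, g3=1, g4=1, g5=0, g6=1, g7=0, g8=1, g9=1, giving Y=1. Observed 0.
Test 1: faults giving observed 0 are {g1 stuck-at-0, g1 inverted output, g3 stuck-at-0, g3 inverted output, g4 stuck-at-0, g4 inverted output, g6 stuck-at-0, g6 inverted output, g7 stuck-at-1, g7 inverted output, g8 stuck-at-0, g8 inverted output, g9 stuck-at-0, g9 inverted output}.
Test 2 (P=0, Q=0, R=1, S=1, T=0): fault-free g0=0, g1=0, g2=0, g3=0, g4=0, g5=1, g6=1, g7=0, g8=1, g9=0 → 0; observed 1. Eliminates g1 stuck-at-0, g3 stuck-at-0, g4 stuck-at-0, g6 stuck-at-0, g6 inverted output, g7 stuck-at-1, g7 inverted output, g8 stuck-at-0, g8 inverted output, g9 stuck-at-0.
Test 3 (P=1, Q=1, R=0, S=1, T=0): fault-free g0=0, g1=1, g2=0, g3=1, g4=1, g5=0, g6=1, g7=0, g8=1, g9=1 → 1; observed 0. Eliminates g1 inverted output, g3 inverted output.
Test 4 (P=0, Q=1, R=1, S=0, T=0): fault-free g0=0, g1=1, g2=1, g3=1, g4=1, g5=0, g6=0, g7=1, g8=0, g9=0 → 0; observed 0. Eliminates g9 inverted output.
Only g4 inverted output is consistent with every test.

g4 inverted output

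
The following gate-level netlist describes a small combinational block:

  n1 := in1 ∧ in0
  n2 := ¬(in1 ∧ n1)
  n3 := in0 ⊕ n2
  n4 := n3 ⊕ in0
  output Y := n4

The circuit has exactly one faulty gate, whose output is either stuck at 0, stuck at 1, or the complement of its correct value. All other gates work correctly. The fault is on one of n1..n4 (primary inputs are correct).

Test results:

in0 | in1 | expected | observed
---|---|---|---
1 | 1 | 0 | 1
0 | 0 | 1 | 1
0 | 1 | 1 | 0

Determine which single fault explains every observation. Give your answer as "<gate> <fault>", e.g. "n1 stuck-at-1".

Fault-free values for test 1 (in0=1, in1=1): n1=1, n2=0, n3=1, n4=0, giving Y=0. Observed 1.
Test 1: faults giving observed 1 are {n1 stuck-at-0, n1 inverted output, n2 stuck-at-1, n2 inverted output, n3 stuck-at-0, n3 inverted output, n4 stuck-at-1, n4 inverted output}.
Test 2 (in0=0, in1=0): fault-free n1=0, n2=1, n3=1, n4=1 → 1; observed 1. Eliminates n2 inverted output, n3 stuck-at-0, n3 inverted output, n4 inverted output.
Test 3 (in0=0, in1=1): fault-free n1=0, n2=1, n3=1, n4=1 → 1; observed 0. Eliminates n1 stuck-at-0, n2 stuck-at-1, n4 stuck-at-1.
Only n1 inverted output is consistent with every test.

n1 inverted output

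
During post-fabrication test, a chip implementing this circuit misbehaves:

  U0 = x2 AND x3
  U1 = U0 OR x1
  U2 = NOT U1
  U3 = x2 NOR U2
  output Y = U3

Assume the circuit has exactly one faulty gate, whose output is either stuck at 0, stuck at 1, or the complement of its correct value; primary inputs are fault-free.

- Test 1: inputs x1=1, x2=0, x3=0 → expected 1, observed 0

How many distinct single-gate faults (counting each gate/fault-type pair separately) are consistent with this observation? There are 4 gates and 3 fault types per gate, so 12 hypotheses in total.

Fault-free: U0=0, U1=1, U2=0, U3=1 → 1. Observed 0.
  U0 stuck-at-0: output 1 ✗
  U0 stuck-at-1: output 1 ✗
  U0 inverted output: output 1 ✗
  U1 stuck-at-0: output 0 ✓
  U1 stuck-at-1: output 1 ✗
  U1 inverted output: output 0 ✓
  U2 stuck-at-0: output 1 ✗
  U2 stuck-at-1: output 0 ✓
  U2 inverted output: output 0 ✓
  U3 stuck-at-0: output 0 ✓
  U3 stuck-at-1: output 1 ✗
  U3 inverted output: output 0 ✓
Consistent faults: {U1 stuck-at-0, U1 inverted output, U2 stuck-at-1, U2 inverted output, U3 stuck-at-0, U3 inverted output} — 6 in all.

6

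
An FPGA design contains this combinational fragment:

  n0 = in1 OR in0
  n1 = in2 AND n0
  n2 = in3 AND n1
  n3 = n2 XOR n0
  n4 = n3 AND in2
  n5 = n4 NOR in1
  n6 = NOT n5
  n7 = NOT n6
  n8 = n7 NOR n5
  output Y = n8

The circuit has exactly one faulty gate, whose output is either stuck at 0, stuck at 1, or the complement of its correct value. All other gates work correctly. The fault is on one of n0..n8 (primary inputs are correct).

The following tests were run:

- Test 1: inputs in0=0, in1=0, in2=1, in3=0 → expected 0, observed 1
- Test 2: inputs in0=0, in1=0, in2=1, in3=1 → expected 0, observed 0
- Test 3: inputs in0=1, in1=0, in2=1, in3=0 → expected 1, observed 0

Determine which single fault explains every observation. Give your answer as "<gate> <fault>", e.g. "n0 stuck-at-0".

n0 inverted output

Fault-free values for test 1 (in0=0, in1=0, in2=1, in3=0): n0=0, n1=0, n2=0, n3=0, n4=0, n5=1, n6=0, n7=1, n8=0, giving Y=0. Observed 1.
Test 1: faults giving observed 1 are {n0 stuck-at-1, n0 inverted output, n2 stuck-at-1, n2 inverted output, n3 stuck-at-1, n3 inverted output, n4 stuck-at-1, n4 inverted output, n5 stuck-at-0, n5 inverted output, n8 stuck-at-1, n8 inverted output}.
Test 2 (in0=0, in1=0, in2=1, in3=1): fault-free n0=0, n1=0, n2=0, n3=0, n4=0, n5=1, n6=0, n7=1, n8=0 → 0; observed 0. Eliminates n2 stuck-at-1, n2 inverted output, n3 stuck-at-1, n3 inverted output, n4 stuck-at-1, n4 inverted output, n5 stuck-at-0, n5 inverted output, n8 stuck-at-1, n8 inverted output.
Test 3 (in0=1, in1=0, in2=1, in3=0): fault-free n0=1, n1=1, n2=0, n3=1, n4=1, n5=0, n6=1, n7=0, n8=1 → 1; observed 0. Eliminates n0 stuck-at-1.
Only n0 inverted output is consistent with every test.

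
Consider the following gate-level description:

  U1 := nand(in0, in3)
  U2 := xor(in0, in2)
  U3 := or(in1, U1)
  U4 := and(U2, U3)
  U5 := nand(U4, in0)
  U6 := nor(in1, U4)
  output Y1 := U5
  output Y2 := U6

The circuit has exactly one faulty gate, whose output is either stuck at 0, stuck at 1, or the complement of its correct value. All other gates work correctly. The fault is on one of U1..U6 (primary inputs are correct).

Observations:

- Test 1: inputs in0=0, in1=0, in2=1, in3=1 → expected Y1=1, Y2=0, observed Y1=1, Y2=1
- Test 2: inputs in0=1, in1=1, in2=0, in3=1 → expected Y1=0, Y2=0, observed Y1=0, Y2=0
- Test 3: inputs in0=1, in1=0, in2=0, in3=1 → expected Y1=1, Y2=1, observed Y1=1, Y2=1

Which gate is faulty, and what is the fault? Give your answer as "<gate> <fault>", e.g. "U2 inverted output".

U1 stuck-at-0

Fault-free values for test 1 (in0=0, in1=0, in2=1, in3=1): U1=1, U2=1, U3=1, U4=1, U5=1, U6=0, giving Y1=1, Y2=0. Observed Y1=1, Y2=1.
Test 1: faults giving observed Y1=1, Y2=1 are {U1 stuck-at-0, U1 inverted output, U2 stuck-at-0, U2 inverted output, U3 stuck-at-0, U3 inverted output, U4 stuck-at-0, U4 inverted output, U6 stuck-at-1, U6 inverted output}.
Test 2 (in0=1, in1=1, in2=0, in3=1): fault-free U1=0, U2=1, U3=1, U4=1, U5=0, U6=0 → Y1=0, Y2=0; observed Y1=0, Y2=0. Eliminates U2 stuck-at-0, U2 inverted output, U3 stuck-at-0, U3 inverted output, U4 stuck-at-0, U4 inverted output, U6 stuck-at-1, U6 inverted output.
Test 3 (in0=1, in1=0, in2=0, in3=1): fault-free U1=0, U2=1, U3=0, U4=0, U5=1, U6=1 → Y1=1, Y2=1; observed Y1=1, Y2=1. Eliminates U1 inverted output.
Only U1 stuck-at-0 is consistent with every test.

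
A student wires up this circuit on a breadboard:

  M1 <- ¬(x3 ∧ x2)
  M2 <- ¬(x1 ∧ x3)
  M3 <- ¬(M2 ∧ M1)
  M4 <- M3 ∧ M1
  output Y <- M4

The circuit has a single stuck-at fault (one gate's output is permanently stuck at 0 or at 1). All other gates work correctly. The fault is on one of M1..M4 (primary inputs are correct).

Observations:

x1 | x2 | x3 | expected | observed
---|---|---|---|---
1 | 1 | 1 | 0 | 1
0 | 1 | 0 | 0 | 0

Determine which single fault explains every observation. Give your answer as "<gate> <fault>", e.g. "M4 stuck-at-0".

Fault-free values for test 1 (x1=1, x2=1, x3=1): M1=0, M2=0, M3=1, M4=0, giving Y=0. Observed 1.
Test 1: faults giving observed 1 are {M1 stuck-at-1, M4 stuck-at-1}.
Test 2 (x1=0, x2=1, x3=0): fault-free M1=1, M2=1, M3=0, M4=0 → 0; observed 0. Eliminates M4 stuck-at-1.
Only M1 stuck-at-1 is consistent with every test.

M1 stuck-at-1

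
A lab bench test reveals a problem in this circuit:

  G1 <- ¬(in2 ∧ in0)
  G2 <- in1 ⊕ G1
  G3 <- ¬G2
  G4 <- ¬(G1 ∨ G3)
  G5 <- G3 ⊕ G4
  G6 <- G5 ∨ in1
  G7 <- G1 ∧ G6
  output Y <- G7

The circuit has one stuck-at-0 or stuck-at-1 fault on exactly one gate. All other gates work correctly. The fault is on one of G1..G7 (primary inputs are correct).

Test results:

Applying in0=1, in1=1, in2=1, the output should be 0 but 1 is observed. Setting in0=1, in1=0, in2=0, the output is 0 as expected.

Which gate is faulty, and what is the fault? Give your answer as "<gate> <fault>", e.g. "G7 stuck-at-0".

G1 stuck-at-1

Fault-free values for test 1 (in0=1, in1=1, in2=1): G1=0, G2=1, G3=0, G4=1, G5=1, G6=1, G7=0, giving Y=0. Observed 1.
Test 1: faults giving observed 1 are {G1 stuck-at-1, G7 stuck-at-1}.
Test 2 (in0=1, in1=0, in2=0): fault-free G1=1, G2=1, G3=0, G4=0, G5=0, G6=0, G7=0 → 0; observed 0. Eliminates G7 stuck-at-1.
Only G1 stuck-at-1 is consistent with every test.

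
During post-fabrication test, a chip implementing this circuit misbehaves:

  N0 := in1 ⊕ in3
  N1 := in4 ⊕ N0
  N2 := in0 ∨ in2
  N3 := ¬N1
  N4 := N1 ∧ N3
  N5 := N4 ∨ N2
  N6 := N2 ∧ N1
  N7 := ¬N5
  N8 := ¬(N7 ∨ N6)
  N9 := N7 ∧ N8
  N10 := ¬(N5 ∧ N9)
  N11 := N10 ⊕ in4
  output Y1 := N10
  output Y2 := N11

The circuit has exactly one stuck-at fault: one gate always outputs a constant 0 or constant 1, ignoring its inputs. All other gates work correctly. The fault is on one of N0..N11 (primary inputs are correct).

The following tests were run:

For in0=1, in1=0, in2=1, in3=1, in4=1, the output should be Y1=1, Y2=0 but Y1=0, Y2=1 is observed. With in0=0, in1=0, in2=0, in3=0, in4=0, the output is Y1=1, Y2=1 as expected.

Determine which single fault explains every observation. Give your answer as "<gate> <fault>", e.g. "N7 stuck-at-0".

N9 stuck-at-1

Fault-free values for test 1 (in0=1, in1=0, in2=1, in3=1, in4=1): N0=1, N1=0, N2=1, N3=1, N4=0, N5=1, N6=0, N7=0, N8=1, N9=0, N10=1, N11=0, giving Y1=1, Y2=0. Observed Y1=0, Y2=1.
Test 1: faults giving observed Y1=0, Y2=1 are {N9 stuck-at-1, N10 stuck-at-0}.
Test 2 (in0=0, in1=0, in2=0, in3=0, in4=0): fault-free N0=0, N1=0, N2=0, N3=1, N4=0, N5=0, N6=0, N7=1, N8=0, N9=0, N10=1, N11=1 → Y1=1, Y2=1; observed Y1=1, Y2=1. Eliminates N10 stuck-at-0.
Only N9 stuck-at-1 is consistent with every test.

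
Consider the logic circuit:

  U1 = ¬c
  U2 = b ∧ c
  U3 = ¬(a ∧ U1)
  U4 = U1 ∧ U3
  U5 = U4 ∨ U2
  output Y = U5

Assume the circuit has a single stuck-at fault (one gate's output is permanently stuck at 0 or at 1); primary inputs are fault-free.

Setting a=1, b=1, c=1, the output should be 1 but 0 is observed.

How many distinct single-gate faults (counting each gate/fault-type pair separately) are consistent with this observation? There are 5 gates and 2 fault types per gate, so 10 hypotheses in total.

2

Fault-free: U1=0, U2=1, U3=1, U4=0, U5=1 → 1. Observed 0.
  U1 stuck-at-0: output 1 ✗
  U1 stuck-at-1: output 1 ✗
  U2 stuck-at-0: output 0 ✓
  U2 stuck-at-1: output 1 ✗
  U3 stuck-at-0: output 1 ✗
  U3 stuck-at-1: output 1 ✗
  U4 stuck-at-0: output 1 ✗
  U4 stuck-at-1: output 1 ✗
  U5 stuck-at-0: output 0 ✓
  U5 stuck-at-1: output 1 ✗
Consistent faults: {U2 stuck-at-0, U5 stuck-at-0} — 2 in all.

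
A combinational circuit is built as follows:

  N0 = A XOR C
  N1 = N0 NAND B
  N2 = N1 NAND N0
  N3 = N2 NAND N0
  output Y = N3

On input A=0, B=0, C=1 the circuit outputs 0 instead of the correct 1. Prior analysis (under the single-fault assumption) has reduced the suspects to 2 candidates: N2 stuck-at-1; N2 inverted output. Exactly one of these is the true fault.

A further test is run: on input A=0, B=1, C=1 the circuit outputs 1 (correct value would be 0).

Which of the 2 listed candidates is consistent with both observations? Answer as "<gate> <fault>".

Evaluate each candidate on input A=0, B=1, C=1:
  N2 stuck-at-1: N0=1, N1=0, N2=1 [stuck-at-1], N3=0 → 0 — eliminated
  N2 inverted output: N0=1, N1=0, N2=0 [inverted output], N3=1 → 1 — matches
Only N2 inverted output reproduces the observed 1.

N2 inverted output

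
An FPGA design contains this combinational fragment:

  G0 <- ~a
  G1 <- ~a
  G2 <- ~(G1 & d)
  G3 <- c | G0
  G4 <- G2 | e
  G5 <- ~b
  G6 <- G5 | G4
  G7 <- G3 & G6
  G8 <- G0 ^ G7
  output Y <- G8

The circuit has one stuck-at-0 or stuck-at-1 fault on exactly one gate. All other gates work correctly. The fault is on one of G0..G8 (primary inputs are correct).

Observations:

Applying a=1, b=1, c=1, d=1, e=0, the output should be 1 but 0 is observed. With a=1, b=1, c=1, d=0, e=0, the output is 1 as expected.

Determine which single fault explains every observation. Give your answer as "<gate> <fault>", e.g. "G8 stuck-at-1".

G1 stuck-at-1

Fault-free values for test 1 (a=1, b=1, c=1, d=1, e=0): G0=0, G1=0, G2=1, G3=1, G4=1, G5=0, G6=1, G7=1, G8=1, giving Y=1. Observed 0.
Test 1: faults giving observed 0 are {G0 stuck-at-1, G1 stuck-at-1, G2 stuck-at-0, G3 stuck-at-0, G4 stuck-at-0, G6 stuck-at-0, G7 stuck-at-0, G8 stuck-at-0}.
Test 2 (a=1, b=1, c=1, d=0, e=0): fault-free G0=0, G1=0, G2=1, G3=1, G4=1, G5=0, G6=1, G7=1, G8=1 → 1; observed 1. Eliminates G0 stuck-at-1, G2 stuck-at-0, G3 stuck-at-0, G4 stuck-at-0, G6 stuck-at-0, G7 stuck-at-0, G8 stuck-at-0.
Only G1 stuck-at-1 is consistent with every test.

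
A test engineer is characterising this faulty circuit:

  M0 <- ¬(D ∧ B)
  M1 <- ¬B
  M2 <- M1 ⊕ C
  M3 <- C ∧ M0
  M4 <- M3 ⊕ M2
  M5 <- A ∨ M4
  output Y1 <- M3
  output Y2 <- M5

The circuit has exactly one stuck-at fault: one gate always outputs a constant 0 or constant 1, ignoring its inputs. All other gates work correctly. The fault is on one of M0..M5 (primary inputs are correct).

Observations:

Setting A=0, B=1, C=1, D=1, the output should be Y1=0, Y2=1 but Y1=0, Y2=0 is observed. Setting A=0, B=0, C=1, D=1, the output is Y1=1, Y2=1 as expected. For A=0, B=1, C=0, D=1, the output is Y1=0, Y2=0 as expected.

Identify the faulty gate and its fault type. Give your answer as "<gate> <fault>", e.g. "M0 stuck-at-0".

Fault-free values for test 1 (A=0, B=1, C=1, D=1): M0=0, M1=0, M2=1, M3=0, M4=1, M5=1, giving Y1=0, Y2=1. Observed Y1=0, Y2=0.
Test 1: faults giving observed Y1=0, Y2=0 are {M1 stuck-at-1, M2 stuck-at-0, M4 stuck-at-0, M5 stuck-at-0}.
Test 2 (A=0, B=0, C=1, D=1): fault-free M0=1, M1=1, M2=0, M3=1, M4=1, M5=1 → Y1=1, Y2=1; observed Y1=1, Y2=1. Eliminates M4 stuck-at-0, M5 stuck-at-0.
Test 3 (A=0, B=1, C=0, D=1): fault-free M0=0, M1=0, M2=0, M3=0, M4=0, M5=0 → Y1=0, Y2=0; observed Y1=0, Y2=0. Eliminates M1 stuck-at-1.
Only M2 stuck-at-0 is consistent with every test.

M2 stuck-at-0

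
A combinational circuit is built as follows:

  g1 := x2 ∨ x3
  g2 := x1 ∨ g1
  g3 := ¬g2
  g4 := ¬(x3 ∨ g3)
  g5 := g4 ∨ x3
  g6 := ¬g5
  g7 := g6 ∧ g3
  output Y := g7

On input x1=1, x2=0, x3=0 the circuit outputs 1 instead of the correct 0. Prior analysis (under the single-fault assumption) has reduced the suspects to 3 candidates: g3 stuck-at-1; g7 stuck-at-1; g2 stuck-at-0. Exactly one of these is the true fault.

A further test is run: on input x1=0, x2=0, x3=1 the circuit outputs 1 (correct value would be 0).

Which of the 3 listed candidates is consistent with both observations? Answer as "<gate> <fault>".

Evaluate each candidate on input x1=0, x2=0, x3=1:
  g3 stuck-at-1: g1=1, g2=1, g3=1 [stuck-at-1], g4=0, g5=1, g6=0, g7=0 → 0 — eliminated
  g7 stuck-at-1: g1=1, g2=1, g3=0, g4=0, g5=1, g6=0, g7=1 [stuck-at-1] → 1 — matches
  g2 stuck-at-0: g1=1, g2=0 [stuck-at-0], g3=1, g4=0, g5=1, g6=0, g7=0 → 0 — eliminated
Only g7 stuck-at-1 reproduces the observed 1.

g7 stuck-at-1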